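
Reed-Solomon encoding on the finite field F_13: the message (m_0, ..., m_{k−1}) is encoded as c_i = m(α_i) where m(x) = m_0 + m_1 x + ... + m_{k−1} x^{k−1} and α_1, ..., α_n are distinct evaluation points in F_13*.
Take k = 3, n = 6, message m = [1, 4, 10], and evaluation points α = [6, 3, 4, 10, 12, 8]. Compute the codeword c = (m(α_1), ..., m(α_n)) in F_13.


c = [8, 12, 8, 1, 7, 10]

Message polynomial: m(x) = 1 + 4·x + 10·x^2 (mod 13).
For each evaluation point α_i, compute m(α_i) mod 13:
  α_1 = 6: Horner steps 10 → 12 → 8, so m(6) = 8.
  α_2 = 3: Horner steps 10 → 8 → 12, so m(3) = 12.
  α_3 = 4: Horner steps 10 → 5 → 8, so m(4) = 8.
  α_4 = 10: Horner steps 10 → 0 → 1, so m(10) = 1.
  α_5 = 12: Horner steps 10 → 7 → 7, so m(12) = 7.
  α_6 = 8: Horner steps 10 → 6 → 10, so m(8) = 10.
Codeword c = [8, 12, 8, 1, 7, 10] ∈ F_13^6.


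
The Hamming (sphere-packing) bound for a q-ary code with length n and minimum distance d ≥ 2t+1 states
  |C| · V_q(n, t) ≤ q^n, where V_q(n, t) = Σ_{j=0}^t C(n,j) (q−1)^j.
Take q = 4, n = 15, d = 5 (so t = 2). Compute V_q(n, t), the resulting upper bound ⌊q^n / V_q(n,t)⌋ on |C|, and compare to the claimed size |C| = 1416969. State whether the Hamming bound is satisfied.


V_q(n, t) = 991, q^n = 1073741824, Hamming bound = 1083493, |C| = 1416969 > bound (violated).

Step 1: Compute V_q(n, t) = Σ_{j=0}^2 C(n, j) (q−1)^j.
  j = 0: C(15,0)·(3)^0 = 1·1 = 1.
  j = 1: C(15,1)·(3)^1 = 15·3 = 45.
  j = 2: C(15,2)·(3)^2 = 105·9 = 945.
  V_q(n, t) = 1 + 45 + 945 = 991.
Step 2: q^n = 4^15 = 1073741824.
Step 3: Hamming bound ⌊q^n / V_q(n,t)⌋ = ⌊1073741824/991⌋ = 1083493.
Step 4: Compare |C| = 1416969 to 1083493: violated.
The claimed |C| lies above the Hamming bound, so no 4-ary code of length 15 with d ≥ 5 can have 1416969 codewords.


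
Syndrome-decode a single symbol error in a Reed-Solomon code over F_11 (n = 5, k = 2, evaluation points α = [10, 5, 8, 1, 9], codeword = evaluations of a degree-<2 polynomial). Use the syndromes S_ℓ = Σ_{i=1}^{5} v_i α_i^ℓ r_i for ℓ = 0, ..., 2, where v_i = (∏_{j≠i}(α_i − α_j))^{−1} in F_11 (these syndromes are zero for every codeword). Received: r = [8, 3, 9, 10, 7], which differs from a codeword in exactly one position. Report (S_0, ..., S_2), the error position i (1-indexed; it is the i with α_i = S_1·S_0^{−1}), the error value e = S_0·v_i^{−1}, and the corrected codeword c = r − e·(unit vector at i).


S = (4, 10, 3), error at position 3, error magnitude e = 3, c = [8, 3, 6, 10, 7].

Step 1: column multipliers v_i = (∏_{j≠i}(α_i − α_j))^{−1} mod 11.
  i = 1 (α = 10): (10−5)(10−8)(10−1)(10−9) = 5·2·9·1 = 90 ≡ 2, so v_1 = 2^{−1} = 6 (mod 11).
  i = 2 (α = 5): (5−10)(5−8)(5−1)(5−9) = (−5)·(−3)·4·(−4) = −240 ≡ 2, so v_2 = 2^{−1} = 6 (mod 11).
  i = 3 (α = 8): (8−10)(8−5)(8−1)(8−9) = (−2)·3·7·(−1) = 42 ≡ 9, so v_3 = 9^{−1} = 5 (mod 11).
  i = 4 (α = 1): (1−10)(1−5)(1−8)(1−9) = (−9)·(−4)·(−7)·(−8) = 2016 ≡ 3, so v_4 = 3^{−1} = 4 (mod 11).
  i = 5 (α = 9): (9−10)(9−5)(9−8)(9−1) = (−1)·4·1·8 = −32 ≡ 1, so v_5 = 1^{−1} = 1 (mod 11).
  v = [6, 6, 5, 4, 1].
Step 2: syndromes of r = [8, 3, 9, 10, 7] (all sums mod 11).
  S_0 = Σ v_i r_i = 6·8 + 6·3 + 5·9 + 4·10 + 1·7 = 158 ≡ 4.
  S_1 = Σ v_i α_i r_i = 6·10·8 + 6·5·3 + 5·8·9 + 4·1·10 + 1·9·7 = 1033 ≡ 10.
  α_i^2 mod 11 = [1, 3, 9, 1, 4].
  S_2 = Σ v_i α_i^2 r_i = 6·1·8 + 6·3·3 + 5·9·9 + 4·1·10 + 1·4·7 = 575 ≡ 3.
  S = (4, 10, 3) ≠ 0, so r is not a codeword (an error is present).
Step 3: locate the error. For a single error e at position i, S_ℓ = v_i·e·α_i^ℓ, so α_err = S_1/S_0.
  S_0^{−1} = 4^{−1} = 3 (mod 11), so α_err = 10·3 = 30 ≡ 8 = α_3. Error position i = 3.
  Consistency check: S_2/S_1 = 3·10 = 30 ≡ 8 = α_err ✓ (single-error assumption holds).
Step 4: error magnitude e = S_0/v_3 = S_0·∏_{j≠3}(α_3 − α_j) = 4·9 = 36 ≡ 3 (mod 11).
Step 5: correct position 3: c_3 = r_3 − e = 9 − 3 ≡ 6 (mod 11). Hence c = [8, 3, 6, 10, 7].
  Check: interpolating c through the α_i gives m(x) = 9 + 1·x (degree < 2) with m(α_i) = c_i for every i, so c is indeed a codeword.


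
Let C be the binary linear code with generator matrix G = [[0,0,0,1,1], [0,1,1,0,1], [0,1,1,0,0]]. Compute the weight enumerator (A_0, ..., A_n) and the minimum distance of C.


Weight distribution: A_0 = 1, A_1 = 2, A_2 = 2, A_3 = 2, A_4 = 1. Minimum distance d = 1.

Enumerate all 2^3 = 8 messages m ∈ F_2^3.
For each, compute codeword c = mG in F_2^5, then tally its weight.
  m = 000 → c = 00000, weight = 0.
  m = 100 → c = 00011, weight = 2.
  m = 010 → c = 01101, weight = 3.
  m = 110 → c = 01110, weight = 3.
  m = 001 → c = 01100, weight = 2.
  m = 101 → c = 01111, weight = 4.
  m = 011 → c = 00001, weight = 1.
  m = 111 → c = 00010, weight = 1.
Tally weights:
  weight 0: 1 codewords.
  weight 1: 2 codewords.
  weight 2: 2 codewords.
  weight 3: 2 codewords.
  weight 4: 1 codewords.
Minimum distance d = smallest w > 0 with A_w > 0 = 1.
Sanity: Σ A_w = 8 = 2^3 = 8 ✓.


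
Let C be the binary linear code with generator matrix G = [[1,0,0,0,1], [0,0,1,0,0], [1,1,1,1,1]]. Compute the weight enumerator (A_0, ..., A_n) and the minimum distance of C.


Weight distribution: A_0 = 1, A_1 = 1, A_2 = 2, A_3 = 2, A_4 = 1, A_5 = 1. Minimum distance d = 1.

Enumerate all 2^3 = 8 messages m ∈ F_2^3.
For each, compute codeword c = mG in F_2^5, then tally its weight.
  m = 000 → c = 00000, weight = 0.
  m = 100 → c = 10001, weight = 2.
  m = 010 → c = 00100, weight = 1.
  m = 110 → c = 10101, weight = 3.
  m = 001 → c = 11111, weight = 5.
  m = 101 → c = 01110, weight = 3.
  m = 011 → c = 11011, weight = 4.
  m = 111 → c = 01010, weight = 2.
Tally weights:
  weight 0: 1 codewords.
  weight 1: 1 codewords.
  weight 2: 2 codewords.
  weight 3: 2 codewords.
  weight 4: 1 codewords.
  weight 5: 1 codewords.
Minimum distance d = smallest w > 0 with A_w > 0 = 1.
Sanity: Σ A_w = 8 = 2^3 = 8 ✓.


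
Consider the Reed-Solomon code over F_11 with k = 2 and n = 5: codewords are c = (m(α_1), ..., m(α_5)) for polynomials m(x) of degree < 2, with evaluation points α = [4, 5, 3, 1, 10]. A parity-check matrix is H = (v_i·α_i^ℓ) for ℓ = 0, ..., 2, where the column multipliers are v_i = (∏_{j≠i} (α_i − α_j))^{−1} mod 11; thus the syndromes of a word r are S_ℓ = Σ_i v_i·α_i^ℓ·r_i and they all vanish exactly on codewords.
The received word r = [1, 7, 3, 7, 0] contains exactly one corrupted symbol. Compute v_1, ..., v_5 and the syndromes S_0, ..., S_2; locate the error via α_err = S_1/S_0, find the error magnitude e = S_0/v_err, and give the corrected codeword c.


S = (2, 10, 6), error at position 2, error magnitude e = 8, c = [1, 10, 3, 7, 0].

Step 1: column multipliers v_i = (∏_{j≠i}(α_i − α_j))^{−1} mod 11.
  i = 1 (α = 4): (4−5)(4−3)(4−1)(4−10) = (−1)·1·3·(−6) = 18 ≡ 7, so v_1 = 7^{−1} = 8 (mod 11).
  i = 2 (α = 5): (5−4)(5−3)(5−1)(5−10) = 1·2·4·(−5) = −40 ≡ 4, so v_2 = 4^{−1} = 3 (mod 11).
  i = 3 (α = 3): (3−4)(3−5)(3−1)(3−10) = (−1)·(−2)·2·(−7) = −28 ≡ 5, so v_3 = 5^{−1} = 9 (mod 11).
  i = 4 (α = 1): (1−4)(1−5)(1−3)(1−10) = (−3)·(−4)·(−2)·(−9) = 216 ≡ 7, so v_4 = 7^{−1} = 8 (mod 11).
  i = 5 (α = 10): (10−4)(10−5)(10−3)(10−1) = 6·5·7·9 = 1890 ≡ 9, so v_5 = 9^{−1} = 5 (mod 11).
  v = [8, 3, 9, 8, 5].
Step 2: syndromes of r = [1, 7, 3, 7, 0] (all sums mod 11).
  S_0 = Σ v_i r_i = 8·1 + 3·7 + 9·3 + 8·7 + 5·0 = 112 ≡ 2.
  S_1 = Σ v_i α_i r_i = 8·4·1 + 3·5·7 + 9·3·3 + 8·1·7 + 5·10·0 = 274 ≡ 10.
  α_i^2 mod 11 = [5, 3, 9, 1, 1].
  S_2 = Σ v_i α_i^2 r_i = 8·5·1 + 3·3·7 + 9·9·3 + 8·1·7 + 5·1·0 = 402 ≡ 6.
  S = (2, 10, 6) ≠ 0, so r is not a codeword (an error is present).
Step 3: locate the error. For a single error e at position i, S_ℓ = v_i·e·α_i^ℓ, so α_err = S_1/S_0.
  S_0^{−1} = 2^{−1} = 6 (mod 11), so α_err = 10·6 = 60 ≡ 5 = α_2. Error position i = 2.
  Consistency check: S_2/S_1 = 6·10 = 60 ≡ 5 = α_err ✓ (single-error assumption holds).
Step 4: error magnitude e = S_0/v_2 = S_0·∏_{j≠2}(α_2 − α_j) = 2·4 = 8 ≡ 8 (mod 11).
Step 5: correct position 2: c_2 = r_2 − e = 7 − 8 ≡ 10 (mod 11). Hence c = [1, 10, 3, 7, 0].
  Check: interpolating c through the α_i gives m(x) = 9 + 9·x (degree < 2) with m(α_i) = c_i for every i, so c is indeed a codeword.


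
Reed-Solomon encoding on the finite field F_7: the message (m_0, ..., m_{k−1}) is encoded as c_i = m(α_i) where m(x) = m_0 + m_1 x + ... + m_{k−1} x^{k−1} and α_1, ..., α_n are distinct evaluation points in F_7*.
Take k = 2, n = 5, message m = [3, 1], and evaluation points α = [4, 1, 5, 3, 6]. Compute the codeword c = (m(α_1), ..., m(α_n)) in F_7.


c = [0, 4, 1, 6, 2]

Message polynomial: m(x) = 3 + 1·x (mod 7).
For each evaluation point α_i, compute m(α_i) mod 7:
  α_1 = 4: Horner steps 1 → 0, so m(4) = 0.
  α_2 = 1: Horner steps 1 → 4, so m(1) = 4.
  α_3 = 5: Horner steps 1 → 1, so m(5) = 1.
  α_4 = 3: Horner steps 1 → 6, so m(3) = 6.
  α_5 = 6: Horner steps 1 → 2, so m(6) = 2.
Codeword c = [0, 4, 1, 6, 2] ∈ F_7^5.


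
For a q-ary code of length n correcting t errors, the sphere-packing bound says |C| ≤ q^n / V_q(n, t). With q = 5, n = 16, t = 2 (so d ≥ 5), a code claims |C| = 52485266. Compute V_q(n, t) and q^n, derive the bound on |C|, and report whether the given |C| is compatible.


V_q(n, t) = 1985, q^n = 152587890625, Hamming bound = 76870473, |C| = 52485266 ≤ bound (satisfied).

Step 1: Compute V_q(n, t) = Σ_{j=0}^2 C(n, j) (q−1)^j.
  j = 0: C(16,0)·(4)^0 = 1·1 = 1.
  j = 1: C(16,1)·(4)^1 = 16·4 = 64.
  j = 2: C(16,2)·(4)^2 = 120·16 = 1920.
  V_q(n, t) = 1 + 64 + 1920 = 1985.
Step 2: q^n = 5^16 = 152587890625.
Step 3: Hamming bound ⌊q^n / V_q(n,t)⌋ = ⌊152587890625/1985⌋ = 76870473.
Step 4: Compare |C| = 52485266 to 76870473: satisfied.
The claimed |C| lies below the Hamming bound.


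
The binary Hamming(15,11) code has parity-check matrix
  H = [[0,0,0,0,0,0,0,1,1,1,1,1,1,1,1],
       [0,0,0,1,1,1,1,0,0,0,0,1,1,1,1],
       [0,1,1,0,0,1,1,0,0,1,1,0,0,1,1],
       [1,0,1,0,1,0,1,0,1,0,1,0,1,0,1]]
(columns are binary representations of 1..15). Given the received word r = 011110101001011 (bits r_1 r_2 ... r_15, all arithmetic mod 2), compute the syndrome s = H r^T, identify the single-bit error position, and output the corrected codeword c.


s = (0, 0, 1, 1)^T, error position = 3, corrected codeword c = 010110101001011

Compute s = H r^T mod 2 one row at a time:
  s_1 = 0 + 1 + 0 + 0 + 1 + 0 + 1 + 1 = 4 ≡ 0 (mod 2).
  s_2 = 1 + 1 + 0 + 1 + 1 + 0 + 1 + 1 = 6 ≡ 0 (mod 2).
  s_3 = 1 + 1 + 0 + 1 + 0 + 0 + 1 + 1 = 5 ≡ 1 (mod 2).
  s_4 = 0 + 1 + 1 + 1 + 1 + 0 + 0 + 1 = 5 ≡ 1 (mod 2).
s = (0, 0, 1, 1)^T — this equals column 3 of H (binary 0011), so error is at position 3.
Correct: flip bit 3 of r = 011110101001011 to get c = 010110101001011.


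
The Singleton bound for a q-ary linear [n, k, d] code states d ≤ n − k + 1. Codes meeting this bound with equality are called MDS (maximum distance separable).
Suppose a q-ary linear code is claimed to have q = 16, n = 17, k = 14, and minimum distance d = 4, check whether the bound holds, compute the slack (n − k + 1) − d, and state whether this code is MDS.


Singleton RHS = n − k + 1 = 4, slack = 0, bound satisfied, MDS.

Singleton bound: d ≤ n − k + 1.
Here n = 17, k = 14, so n − k + 1 = 4.
Given d = 4, check d ≤ 4: YES.
Slack = (n − k + 1) − d = 0.
The code is MDS (slack = 0).
Description: the claimed parameters are [17, 14, 4]_16; such a code would be MDS (meets Singleton bound).


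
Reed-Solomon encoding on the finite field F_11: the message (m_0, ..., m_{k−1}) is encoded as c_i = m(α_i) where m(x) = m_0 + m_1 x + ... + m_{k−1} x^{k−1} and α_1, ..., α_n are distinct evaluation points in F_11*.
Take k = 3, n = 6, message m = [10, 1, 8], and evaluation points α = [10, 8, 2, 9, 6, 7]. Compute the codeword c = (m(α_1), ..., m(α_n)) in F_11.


c = [6, 2, 0, 7, 7, 2]

Message polynomial: m(x) = 10 + 1·x + 8·x^2 (mod 11).
For each evaluation point α_i, compute m(α_i) mod 11:
  α_1 = 10: Horner steps 8 → 4 → 6, so m(10) = 6.
  α_2 = 8: Horner steps 8 → 10 → 2, so m(8) = 2.
  α_3 = 2: Horner steps 8 → 6 → 0, so m(2) = 0.
  α_4 = 9: Horner steps 8 → 7 → 7, so m(9) = 7.
  α_5 = 6: Horner steps 8 → 5 → 7, so m(6) = 7.
  α_6 = 7: Horner steps 8 → 2 → 2, so m(7) = 2.
Codeword c = [6, 2, 0, 7, 7, 2] ∈ F_11^6.


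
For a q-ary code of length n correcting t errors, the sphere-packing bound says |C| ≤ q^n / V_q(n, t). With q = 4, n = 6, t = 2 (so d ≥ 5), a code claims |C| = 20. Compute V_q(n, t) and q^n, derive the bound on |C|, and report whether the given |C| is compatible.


V_q(n, t) = 154, q^n = 4096, Hamming bound = 26, |C| = 20 ≤ bound (satisfied).

Step 1: Compute V_q(n, t) = Σ_{j=0}^2 C(n, j) (q−1)^j.
  j = 0: C(6,0)·(3)^0 = 1·1 = 1.
  j = 1: C(6,1)·(3)^1 = 6·3 = 18.
  j = 2: C(6,2)·(3)^2 = 15·9 = 135.
  V_q(n, t) = 1 + 18 + 135 = 154.
Step 2: q^n = 4^6 = 4096.
Step 3: Hamming bound ⌊q^n / V_q(n,t)⌋ = ⌊4096/154⌋ = 26.
Step 4: Compare |C| = 20 to 26: satisfied.
The claimed |C| lies below the Hamming bound.


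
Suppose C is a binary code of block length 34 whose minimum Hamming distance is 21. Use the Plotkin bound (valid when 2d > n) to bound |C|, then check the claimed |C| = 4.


Plotkin bound M ≤ 4; given |C| = 4 ≤ bound (satisfied).

Check applicability: 2d = 42, n = 34.
2d − n = 8 > 0, so Plotkin applies.
Compute d/(2d−n) = 21/8 ≈ 2.6250.
⌊d/(2d−n)⌋ = 2.
Plotkin bound: M ≤ 2·2 = 4.
Given |C| = 4, check: satisfied.
This |C| is at the Plotkin bound.


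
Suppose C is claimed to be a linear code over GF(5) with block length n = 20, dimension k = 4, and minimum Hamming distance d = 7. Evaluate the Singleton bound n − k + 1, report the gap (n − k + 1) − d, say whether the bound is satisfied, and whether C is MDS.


Singleton RHS = n − k + 1 = 17, slack = 10, bound satisfied, not MDS.

Singleton bound: d ≤ n − k + 1.
Here n = 20, k = 4, so n − k + 1 = 17.
Given d = 7, check d ≤ 17: YES.
Slack = (n − k + 1) − d = 10.
The code is NOT MDS (slack = 10 > 0).
Description: the claimed parameters are [20, 4, 7]_5; such a code would be non-MDS.


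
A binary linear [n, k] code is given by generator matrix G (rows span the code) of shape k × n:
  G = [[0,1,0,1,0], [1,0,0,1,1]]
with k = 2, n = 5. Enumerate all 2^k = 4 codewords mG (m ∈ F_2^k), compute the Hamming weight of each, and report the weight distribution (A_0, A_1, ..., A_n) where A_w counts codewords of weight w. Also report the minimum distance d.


Weight distribution: A_0 = 1, A_2 = 1, A_3 = 2. Minimum distance d = 2.

Enumerate all 2^2 = 4 messages m ∈ F_2^2.
For each, compute codeword c = mG in F_2^5, then tally its weight.
  m = 00 → c = 00000, weight = 0.
  m = 10 → c = 01010, weight = 2.
  m = 01 → c = 10011, weight = 3.
  m = 11 → c = 11001, weight = 3.
Tally weights:
  weight 0: 1 codewords.
  weight 2: 1 codewords.
  weight 3: 2 codewords.
Minimum distance d = smallest w > 0 with A_w > 0 = 2.
Sanity: Σ A_w = 4 = 2^2 = 4 ✓.


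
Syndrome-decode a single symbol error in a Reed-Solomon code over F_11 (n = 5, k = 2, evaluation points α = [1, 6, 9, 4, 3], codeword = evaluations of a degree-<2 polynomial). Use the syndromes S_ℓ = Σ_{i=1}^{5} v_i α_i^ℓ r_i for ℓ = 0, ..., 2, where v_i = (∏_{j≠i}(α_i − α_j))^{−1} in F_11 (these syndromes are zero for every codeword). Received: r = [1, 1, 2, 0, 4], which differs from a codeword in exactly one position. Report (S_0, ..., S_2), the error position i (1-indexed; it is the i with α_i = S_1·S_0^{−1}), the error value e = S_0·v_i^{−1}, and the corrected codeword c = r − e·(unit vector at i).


S = (1, 6, 3), error at position 2, error magnitude e = 9, c = [1, 3, 2, 0, 4].

Step 1: column multipliers v_i = (∏_{j≠i}(α_i − α_j))^{−1} mod 11.
  i = 1 (α = 1): (1−6)(1−9)(1−4)(1−3) = (−5)·(−8)·(−3)·(−2) = 240 ≡ 9, so v_1 = 9^{−1} = 5 (mod 11).
  i = 2 (α = 6): (6−1)(6−9)(6−4)(6−3) = 5·(−3)·2·3 = −90 ≡ 9, so v_2 = 9^{−1} = 5 (mod 11).
  i = 3 (α = 9): (9−1)(9−6)(9−4)(9−3) = 8·3·5·6 = 720 ≡ 5, so v_3 = 5^{−1} = 9 (mod 11).
  i = 4 (α = 4): (4−1)(4−6)(4−9)(4−3) = 3·(−2)·(−5)·1 = 30 ≡ 8, so v_4 = 8^{−1} = 7 (mod 11).
  i = 5 (α = 3): (3−1)(3−6)(3−9)(3−4) = 2·(−3)·(−6)·(−1) = −36 ≡ 8, so v_5 = 8^{−1} = 7 (mod 11).
  v = [5, 5, 9, 7, 7].
Step 2: syndromes of r = [1, 1, 2, 0, 4] (all sums mod 11).
  S_0 = Σ v_i r_i = 5·1 + 5·1 + 9·2 + 7·0 + 7·4 = 56 ≡ 1.
  S_1 = Σ v_i α_i r_i = 5·1·1 + 5·6·1 + 9·9·2 + 7·4·0 + 7·3·4 = 281 ≡ 6.
  α_i^2 mod 11 = [1, 3, 4, 5, 9].
  S_2 = Σ v_i α_i^2 r_i = 5·1·1 + 5·3·1 + 9·4·2 + 7·5·0 + 7·9·4 = 344 ≡ 3.
  S = (1, 6, 3) ≠ 0, so r is not a codeword (an error is present).
Step 3: locate the error. For a single error e at position i, S_ℓ = v_i·e·α_i^ℓ, so α_err = S_1/S_0.
  S_0^{−1} = 1^{−1} = 1 (mod 11), so α_err = 6·1 = 6 ≡ 6 = α_2. Error position i = 2.
  Consistency check: S_2/S_1 = 3·2 = 6 ≡ 6 = α_err ✓ (single-error assumption holds).
Step 4: error magnitude e = S_0/v_2 = S_0·∏_{j≠2}(α_2 − α_j) = 1·9 = 9 ≡ 9 (mod 11).
Step 5: correct position 2: c_2 = r_2 − e = 1 − 9 ≡ 3 (mod 11). Hence c = [1, 3, 2, 0, 4].
  Check: interpolating c through the α_i gives m(x) = 5 + 7·x (degree < 2) with m(α_i) = c_i for every i, so c is indeed a codeword.


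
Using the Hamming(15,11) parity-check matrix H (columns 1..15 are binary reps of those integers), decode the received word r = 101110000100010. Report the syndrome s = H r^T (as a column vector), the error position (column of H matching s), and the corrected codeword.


s = (0, 1, 1, 1)^T, error position = 7, corrected codeword c = 101110100100010

Compute s = H r^T mod 2 one row at a time:
  s_1 = 0 + 0 + 1 + 0 + 0 + 0 + 1 + 0 = 2 ≡ 0 (mod 2).
  s_2 = 1 + 1 + 0 + 0 + 0 + 0 + 1 + 0 = 3 ≡ 1 (mod 2).
  s_3 = 0 + 1 + 0 + 0 + 1 + 0 + 1 + 0 = 3 ≡ 1 (mod 2).
  s_4 = 1 + 1 + 1 + 0 + 0 + 0 + 0 + 0 = 3 ≡ 1 (mod 2).
s = (0, 1, 1, 1)^T — this equals column 7 of H (binary 0111), so error is at position 7.
Correct: flip bit 7 of r = 101110000100010 to get c = 101110100100010.


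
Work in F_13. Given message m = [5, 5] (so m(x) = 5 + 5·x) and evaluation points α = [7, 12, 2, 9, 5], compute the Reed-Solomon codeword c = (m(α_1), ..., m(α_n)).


c = [1, 0, 2, 11, 4]

Message polynomial: m(x) = 5 + 5·x (mod 13).
For each evaluation point α_i, compute m(α_i) mod 13:
  α_1 = 7: Horner steps 5 → 1, so m(7) = 1.
  α_2 = 12: Horner steps 5 → 0, so m(12) = 0.
  α_3 = 2: Horner steps 5 → 2, so m(2) = 2.
  α_4 = 9: Horner steps 5 → 11, so m(9) = 11.
  α_5 = 5: Horner steps 5 → 4, so m(5) = 4.
Codeword c = [1, 0, 2, 11, 4] ∈ F_13^5.


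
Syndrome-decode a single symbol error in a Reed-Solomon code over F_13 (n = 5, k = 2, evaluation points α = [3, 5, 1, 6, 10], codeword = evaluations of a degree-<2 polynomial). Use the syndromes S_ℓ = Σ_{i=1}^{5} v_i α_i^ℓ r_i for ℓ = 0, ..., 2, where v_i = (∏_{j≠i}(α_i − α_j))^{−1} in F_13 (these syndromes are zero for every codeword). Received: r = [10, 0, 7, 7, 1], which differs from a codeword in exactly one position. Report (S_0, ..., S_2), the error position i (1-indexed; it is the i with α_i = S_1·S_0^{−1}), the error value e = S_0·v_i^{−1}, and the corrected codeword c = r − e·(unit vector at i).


S = (5, 4, 11), error at position 4, error magnitude e = 12, c = [10, 0, 7, 8, 1].

Step 1: column multipliers v_i = (∏_{j≠i}(α_i − α_j))^{−1} mod 13.
  i = 1 (α = 3): (3−5)(3−1)(3−6)(3−10) = (−2)·2·(−3)·(−7) = −84 ≡ 7, so v_1 = 7^{−1} = 2 (mod 13).
  i = 2 (α = 5): (5−3)(5−1)(5−6)(5−10) = 2·4·(−1)·(−5) = 40 ≡ 1, so v_2 = 1^{−1} = 1 (mod 13).
  i = 3 (α = 1): (1−3)(1−5)(1−6)(1−10) = (−2)·(−4)·(−5)·(−9) = 360 ≡ 9, so v_3 = 9^{−1} = 3 (mod 13).
  i = 4 (α = 6): (6−3)(6−5)(6−1)(6−10) = 3·1·5·(−4) = −60 ≡ 5, so v_4 = 5^{−1} = 8 (mod 13).
  i = 5 (α = 10): (10−3)(10−5)(10−1)(10−6) = 7·5·9·4 = 1260 ≡ 12, so v_5 = 12^{−1} = 12 (mod 13).
  v = [2, 1, 3, 8, 12].
Step 2: syndromes of r = [10, 0, 7, 7, 1] (all sums mod 13).
  S_0 = Σ v_i r_i = 2·10 + 1·0 + 3·7 + 8·7 + 12·1 = 109 ≡ 5.
  S_1 = Σ v_i α_i r_i = 2·3·10 + 1·5·0 + 3·1·7 + 8·6·7 + 12·10·1 = 537 ≡ 4.
  α_i^2 mod 13 = [9, 12, 1, 10, 9].
  S_2 = Σ v_i α_i^2 r_i = 2·9·10 + 1·12·0 + 3·1·7 + 8·10·7 + 12·9·1 = 869 ≡ 11.
  S = (5, 4, 11) ≠ 0, so r is not a codeword (an error is present).
Step 3: locate the error. For a single error e at position i, S_ℓ = v_i·e·α_i^ℓ, so α_err = S_1/S_0.
  S_0^{−1} = 5^{−1} = 8 (mod 13), so α_err = 4·8 = 32 ≡ 6 = α_4. Error position i = 4.
  Consistency check: S_2/S_1 = 11·10 = 110 ≡ 6 = α_err ✓ (single-error assumption holds).
Step 4: error magnitude e = S_0/v_4 = S_0·∏_{j≠4}(α_4 − α_j) = 5·5 = 25 ≡ 12 (mod 13).
Step 5: correct position 4: c_4 = r_4 − e = 7 − 12 ≡ 8 (mod 13). Hence c = [10, 0, 7, 8, 1].
  Check: interpolating c through the α_i gives m(x) = 12 + 8·x (degree < 2) with m(α_i) = c_i for every i, so c is indeed a codeword.


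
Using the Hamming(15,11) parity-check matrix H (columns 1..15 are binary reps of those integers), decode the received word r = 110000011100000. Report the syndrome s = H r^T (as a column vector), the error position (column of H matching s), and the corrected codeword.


s = (1, 0, 0, 0)^T, error position = 8, corrected codeword c = 110000001100000

Compute s = H r^T mod 2 one row at a time:
  s_1 = 1 + 1 + 1 + 0 + 0 + 0 + 0 + 0 = 3 ≡ 1 (mod 2).
  s_2 = 0 + 0 + 0 + 0 + 0 + 0 + 0 + 0 = 0 ≡ 0 (mod 2).
  s_3 = 1 + 0 + 0 + 0 + 1 + 0 + 0 + 0 = 2 ≡ 0 (mod 2).
  s_4 = 1 + 0 + 0 + 0 + 1 + 0 + 0 + 0 = 2 ≡ 0 (mod 2).
s = (1, 0, 0, 0)^T — this equals column 8 of H (binary 1000), so error is at position 8.
Correct: flip bit 8 of r = 110000011100000 to get c = 110000001100000.


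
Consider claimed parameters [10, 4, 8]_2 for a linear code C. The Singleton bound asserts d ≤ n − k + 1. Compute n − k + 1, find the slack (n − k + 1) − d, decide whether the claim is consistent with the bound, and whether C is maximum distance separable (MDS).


Singleton RHS = n − k + 1 = 7, slack = -1, bound violated (no such code; not MDS).

Singleton bound: d ≤ n − k + 1.
Here n = 10, k = 4, so n − k + 1 = 7.
Given d = 8, check d ≤ 7: NO.
Slack = (n − k + 1) − d = -1.
The slack is negative: d = 8 exceeds n − k + 1 = 7 by 1, so the Singleton bound is violated and no linear [10, 4, 8]_2 code can exist. In particular it is not MDS (MDS requires d = n − k + 1 exactly).
Description: the claimed parameters are [10, 4, 8]_2; such a code would be impossible (violates the Singleton bound).


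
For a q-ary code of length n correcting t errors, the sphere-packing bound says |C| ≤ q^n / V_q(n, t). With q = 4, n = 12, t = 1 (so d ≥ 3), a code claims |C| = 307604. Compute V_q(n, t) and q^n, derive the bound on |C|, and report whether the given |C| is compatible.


V_q(n, t) = 37, q^n = 16777216, Hamming bound = 453438, |C| = 307604 ≤ bound (satisfied).

Step 1: Compute V_q(n, t) = Σ_{j=0}^1 C(n, j) (q−1)^j.
  j = 0: C(12,0)·(3)^0 = 1·1 = 1.
  j = 1: C(12,1)·(3)^1 = 12·3 = 36.
  V_q(n, t) = 1 + 36 = 37.
Step 2: q^n = 4^12 = 16777216.
Step 3: Hamming bound ⌊q^n / V_q(n,t)⌋ = ⌊16777216/37⌋ = 453438.
Step 4: Compare |C| = 307604 to 453438: satisfied.
The claimed |C| lies below the Hamming bound.


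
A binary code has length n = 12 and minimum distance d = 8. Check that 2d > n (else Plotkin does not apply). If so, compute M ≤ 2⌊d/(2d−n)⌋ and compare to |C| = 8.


Plotkin bound M ≤ 4; given |C| = 8 > bound (violated).

Check applicability: 2d = 16, n = 12.
2d − n = 4 > 0, so Plotkin applies.
Compute d/(2d−n) = 8/4 ≈ 2.0000.
⌊d/(2d−n)⌋ = 2.
Plotkin bound: M ≤ 2·2 = 4.
Given |C| = 8, check: VIOLATED.
This |C| is above the Plotkin bound, so no binary code with n = 12, d = 8 and 8 codewords exists.


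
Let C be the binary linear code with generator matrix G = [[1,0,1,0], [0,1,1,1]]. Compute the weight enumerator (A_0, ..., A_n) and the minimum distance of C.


Weight distribution: A_0 = 1, A_2 = 1, A_3 = 2. Minimum distance d = 2.

Enumerate all 2^2 = 4 messages m ∈ F_2^2.
For each, compute codeword c = mG in F_2^4, then tally its weight.
  m = 00 → c = 0000, weight = 0.
  m = 10 → c = 1010, weight = 2.
  m = 01 → c = 0111, weight = 3.
  m = 11 → c = 1101, weight = 3.
Tally weights:
  weight 0: 1 codewords.
  weight 2: 1 codewords.
  weight 3: 2 codewords.
Minimum distance d = smallest w > 0 with A_w > 0 = 2.
Sanity: Σ A_w = 4 = 2^2 = 4 ✓.


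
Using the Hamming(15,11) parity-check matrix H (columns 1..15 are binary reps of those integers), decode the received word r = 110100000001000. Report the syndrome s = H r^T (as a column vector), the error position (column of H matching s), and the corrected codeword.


s = (1, 0, 1, 1)^T, error position = 11, corrected codeword c = 110100000011000

Compute s = H r^T mod 2 one row at a time:
  s_1 = 0 + 0 + 0 + 0 + 1 + 0 + 0 + 0 = 1 ≡ 1 (mod 2).
  s_2 = 1 + 0 + 0 + 0 + 1 + 0 + 0 + 0 = 2 ≡ 0 (mod 2).
  s_3 = 1 + 0 + 0 + 0 + 0 + 0 + 0 + 0 = 1 ≡ 1 (mod 2).
  s_4 = 1 + 0 + 0 + 0 + 0 + 0 + 0 + 0 = 1 ≡ 1 (mod 2).
s = (1, 0, 1, 1)^T — this equals column 11 of H (binary 1011), so error is at position 11.
Correct: flip bit 11 of r = 110100000001000 to get c = 110100000011000.


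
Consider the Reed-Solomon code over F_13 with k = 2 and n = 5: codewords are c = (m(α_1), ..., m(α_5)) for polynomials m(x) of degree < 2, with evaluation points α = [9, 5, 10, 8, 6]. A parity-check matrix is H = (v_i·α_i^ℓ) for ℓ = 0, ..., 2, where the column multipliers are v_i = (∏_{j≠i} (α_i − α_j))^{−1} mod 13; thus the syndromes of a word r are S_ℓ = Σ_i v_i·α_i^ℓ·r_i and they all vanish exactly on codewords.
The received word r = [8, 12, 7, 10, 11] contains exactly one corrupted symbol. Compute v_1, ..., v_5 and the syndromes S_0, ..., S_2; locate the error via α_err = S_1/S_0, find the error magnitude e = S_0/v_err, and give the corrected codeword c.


S = (12, 5, 1), error at position 4, error magnitude e = 1, c = [8, 12, 7, 9, 11].

Step 1: column multipliers v_i = (∏_{j≠i}(α_i − α_j))^{−1} mod 13.
  i = 1 (α = 9): (9−5)(9−10)(9−8)(9−6) = 4·(−1)·1·3 = −12 ≡ 1, so v_1 = 1^{−1} = 1 (mod 13).
  i = 2 (α = 5): (5−9)(5−10)(5−8)(5−6) = (−4)·(−5)·(−3)·(−1) = 60 ≡ 8, so v_2 = 8^{−1} = 5 (mod 13).
  i = 3 (α = 10): (10−9)(10−5)(10−8)(10−6) = 1·5·2·4 = 40 ≡ 1, so v_3 = 1^{−1} = 1 (mod 13).
  i = 4 (α = 8): (8−9)(8−5)(8−10)(8−6) = (−1)·3·(−2)·2 = 12 ≡ 12, so v_4 = 12^{−1} = 12 (mod 13).
  i = 5 (α = 6): (6−9)(6−5)(6−10)(6−8) = (−3)·1·(−4)·(−2) = −24 ≡ 2, so v_5 = 2^{−1} = 7 (mod 13).
  v = [1, 5, 1, 12, 7].
Step 2: syndromes of r = [8, 12, 7, 10, 11] (all sums mod 13).
  S_0 = Σ v_i r_i = 1·8 + 5·12 + 1·7 + 12·10 + 7·11 = 272 ≡ 12.
  S_1 = Σ v_i α_i r_i = 1·9·8 + 5·5·12 + 1·10·7 + 12·8·10 + 7·6·11 = 1864 ≡ 5.
  α_i^2 mod 13 = [3, 12, 9, 12, 10].
  S_2 = Σ v_i α_i^2 r_i = 1·3·8 + 5·12·12 + 1·9·7 + 12·12·10 + 7·10·11 = 3017 ≡ 1.
  S = (12, 5, 1) ≠ 0, so r is not a codeword (an error is present).
Step 3: locate the error. For a single error e at position i, S_ℓ = v_i·e·α_i^ℓ, so α_err = S_1/S_0.
  S_0^{−1} = 12^{−1} = 12 (mod 13), so α_err = 5·12 = 60 ≡ 8 = α_4. Error position i = 4.
  Consistency check: S_2/S_1 = 1·8 = 8 ≡ 8 = α_err ✓ (single-error assumption holds).
Step 4: error magnitude e = S_0/v_4 = S_0·∏_{j≠4}(α_4 − α_j) = 12·12 = 144 ≡ 1 (mod 13).
Step 5: correct position 4: c_4 = r_4 − e = 10 − 1 ≡ 9 (mod 13). Hence c = [8, 12, 7, 9, 11].
  Check: interpolating c through the α_i gives m(x) = 4 + 12·x (degree < 2) with m(α_i) = c_i for every i, so c is indeed a codeword.


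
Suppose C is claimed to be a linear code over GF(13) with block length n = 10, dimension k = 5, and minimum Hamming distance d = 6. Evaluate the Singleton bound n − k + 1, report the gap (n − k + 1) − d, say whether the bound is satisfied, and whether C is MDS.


Singleton RHS = n − k + 1 = 6, slack = 0, bound satisfied, MDS.

Singleton bound: d ≤ n − k + 1.
Here n = 10, k = 5, so n − k + 1 = 6.
Given d = 6, check d ≤ 6: YES.
Slack = (n − k + 1) − d = 0.
The code is MDS (slack = 0).
Description: the claimed parameters are [10, 5, 6]_13; such a code would be MDS (meets Singleton bound).


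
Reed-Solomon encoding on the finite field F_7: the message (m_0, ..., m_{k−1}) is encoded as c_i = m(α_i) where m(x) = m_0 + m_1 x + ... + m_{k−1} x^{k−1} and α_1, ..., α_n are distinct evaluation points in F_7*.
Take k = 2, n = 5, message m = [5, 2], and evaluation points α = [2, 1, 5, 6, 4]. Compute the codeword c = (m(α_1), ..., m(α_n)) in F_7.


c = [2, 0, 1, 3, 6]

Message polynomial: m(x) = 5 + 2·x (mod 7).
For each evaluation point α_i, compute m(α_i) mod 7:
  α_1 = 2: Horner steps 2 → 2, so m(2) = 2.
  α_2 = 1: Horner steps 2 → 0, so m(1) = 0.
  α_3 = 5: Horner steps 2 → 1, so m(5) = 1.
  α_4 = 6: Horner steps 2 → 3, so m(6) = 3.
  α_5 = 4: Horner steps 2 → 6, so m(4) = 6.
Codeword c = [2, 0, 1, 3, 6] ∈ F_7^5.


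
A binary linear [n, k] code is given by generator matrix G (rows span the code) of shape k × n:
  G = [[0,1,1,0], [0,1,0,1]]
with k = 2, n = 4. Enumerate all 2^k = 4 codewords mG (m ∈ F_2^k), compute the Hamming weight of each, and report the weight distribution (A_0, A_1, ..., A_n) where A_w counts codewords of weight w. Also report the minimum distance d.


Weight distribution: A_0 = 1, A_2 = 3. Minimum distance d = 2.

Enumerate all 2^2 = 4 messages m ∈ F_2^2.
For each, compute codeword c = mG in F_2^4, then tally its weight.
  m = 00 → c = 0000, weight = 0.
  m = 10 → c = 0110, weight = 2.
  m = 01 → c = 0101, weight = 2.
  m = 11 → c = 0011, weight = 2.
Tally weights:
  weight 0: 1 codewords.
  weight 2: 3 codewords.
Minimum distance d = smallest w > 0 with A_w > 0 = 2.
Sanity: Σ A_w = 4 = 2^2 = 4 ✓.


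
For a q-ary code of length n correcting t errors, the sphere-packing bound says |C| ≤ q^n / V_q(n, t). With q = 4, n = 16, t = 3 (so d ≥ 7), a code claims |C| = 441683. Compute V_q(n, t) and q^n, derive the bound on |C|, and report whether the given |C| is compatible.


V_q(n, t) = 16249, q^n = 4294967296, Hamming bound = 264321, |C| = 441683 > bound (violated).

Step 1: Compute V_q(n, t) = Σ_{j=0}^3 C(n, j) (q−1)^j.
  j = 0: C(16,0)·(3)^0 = 1·1 = 1.
  j = 1: C(16,1)·(3)^1 = 16·3 = 48.
  j = 2: C(16,2)·(3)^2 = 120·9 = 1080.
  j = 3: C(16,3)·(3)^3 = 560·27 = 15120.
  V_q(n, t) = 1 + 48 + 1080 + 15120 = 16249.
Step 2: q^n = 4^16 = 4294967296.
Step 3: Hamming bound ⌊q^n / V_q(n,t)⌋ = ⌊4294967296/16249⌋ = 264321.
Step 4: Compare |C| = 441683 to 264321: violated.
The claimed |C| lies above the Hamming bound, so no 4-ary code of length 16 with d ≥ 7 can have 441683 codewords.


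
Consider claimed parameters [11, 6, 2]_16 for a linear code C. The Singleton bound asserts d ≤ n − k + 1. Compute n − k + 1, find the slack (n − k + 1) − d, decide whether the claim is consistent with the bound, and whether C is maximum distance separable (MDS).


Singleton RHS = n − k + 1 = 6, slack = 4, bound satisfied, not MDS.

Singleton bound: d ≤ n − k + 1.
Here n = 11, k = 6, so n − k + 1 = 6.
Given d = 2, check d ≤ 6: YES.
Slack = (n − k + 1) − d = 4.
The code is NOT MDS (slack = 4 > 0).
Description: the claimed parameters are [11, 6, 2]_16; such a code would be non-MDS.


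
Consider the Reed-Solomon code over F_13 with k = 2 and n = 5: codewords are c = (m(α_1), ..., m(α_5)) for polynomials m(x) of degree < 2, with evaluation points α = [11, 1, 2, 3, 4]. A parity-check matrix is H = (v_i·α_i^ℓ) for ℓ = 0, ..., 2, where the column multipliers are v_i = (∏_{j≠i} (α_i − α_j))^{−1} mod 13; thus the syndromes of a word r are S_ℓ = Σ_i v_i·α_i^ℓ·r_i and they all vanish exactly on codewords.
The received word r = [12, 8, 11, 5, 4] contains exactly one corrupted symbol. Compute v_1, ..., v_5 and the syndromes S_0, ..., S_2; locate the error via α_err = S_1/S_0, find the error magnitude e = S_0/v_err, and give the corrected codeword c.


S = (10, 4, 12), error at position 4, error magnitude e = 4, c = [12, 8, 11, 1, 4].

Step 1: column multipliers v_i = (∏_{j≠i}(α_i − α_j))^{−1} mod 13.
  i = 1 (α = 11): (11−1)(11−2)(11−3)(11−4) = 10·9·8·7 = 5040 ≡ 9, so v_1 = 9^{−1} = 3 (mod 13).
  i = 2 (α = 1): (1−11)(1−2)(1−3)(1−4) = (−10)·(−1)·(−2)·(−3) = 60 ≡ 8, so v_2 = 8^{−1} = 5 (mod 13).
  i = 3 (α = 2): (2−11)(2−1)(2−3)(2−4) = (−9)·1·(−1)·(−2) = −18 ≡ 8, so v_3 = 8^{−1} = 5 (mod 13).
  i = 4 (α = 3): (3−11)(3−1)(3−2)(3−4) = (−8)·2·1·(−1) = 16 ≡ 3, so v_4 = 3^{−1} = 9 (mod 13).
  i = 5 (α = 4): (4−11)(4−1)(4−2)(4−3) = (−7)·3·2·1 = −42 ≡ 10, so v_5 = 10^{−1} = 4 (mod 13).
  v = [3, 5, 5, 9, 4].
Step 2: syndromes of r = [12, 8, 11, 5, 4] (all sums mod 13).
  S_0 = Σ v_i r_i = 3·12 + 5·8 + 5·11 + 9·5 + 4·4 = 192 ≡ 10.
  S_1 = Σ v_i α_i r_i = 3·11·12 + 5·1·8 + 5·2·11 + 9·3·5 + 4·4·4 = 745 ≡ 4.
  α_i^2 mod 13 = [4, 1, 4, 9, 3].
  S_2 = Σ v_i α_i^2 r_i = 3·4·12 + 5·1·8 + 5·4·11 + 9·9·5 + 4·3·4 = 857 ≡ 12.
  S = (10, 4, 12) ≠ 0, so r is not a codeword (an error is present).
Step 3: locate the error. For a single error e at position i, S_ℓ = v_i·e·α_i^ℓ, so α_err = S_1/S_0.
  S_0^{−1} = 10^{−1} = 4 (mod 13), so α_err = 4·4 = 16 ≡ 3 = α_4. Error position i = 4.
  Consistency check: S_2/S_1 = 12·10 = 120 ≡ 3 = α_err ✓ (single-error assumption holds).
Step 4: error magnitude e = S_0/v_4 = S_0·∏_{j≠4}(α_4 − α_j) = 10·3 = 30 ≡ 4 (mod 13).
Step 5: correct position 4: c_4 = r_4 − e = 5 − 4 ≡ 1 (mod 13). Hence c = [12, 8, 11, 1, 4].
  Check: interpolating c through the α_i gives m(x) = 5 + 3·x (degree < 2) with m(α_i) = c_i for every i, so c is indeed a codeword.


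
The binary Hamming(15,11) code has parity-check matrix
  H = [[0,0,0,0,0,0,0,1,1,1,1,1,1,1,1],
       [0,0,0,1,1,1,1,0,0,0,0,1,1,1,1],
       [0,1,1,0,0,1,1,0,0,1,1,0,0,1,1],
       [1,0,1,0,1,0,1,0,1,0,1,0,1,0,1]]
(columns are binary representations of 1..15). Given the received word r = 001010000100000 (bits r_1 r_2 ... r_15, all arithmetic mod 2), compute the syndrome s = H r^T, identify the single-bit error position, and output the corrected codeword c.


s = (1, 1, 0, 0)^T, error position = 12, corrected codeword c = 001010000101000

Compute s = H r^T mod 2 one row at a time:
  s_1 = 0 + 0 + 1 + 0 + 0 + 0 + 0 + 0 = 1 ≡ 1 (mod 2).
  s_2 = 0 + 1 + 0 + 0 + 0 + 0 + 0 + 0 = 1 ≡ 1 (mod 2).
  s_3 = 0 + 1 + 0 + 0 + 1 + 0 + 0 + 0 = 2 ≡ 0 (mod 2).
  s_4 = 0 + 1 + 1 + 0 + 0 + 0 + 0 + 0 = 2 ≡ 0 (mod 2).
s = (1, 1, 0, 0)^T — this equals column 12 of H (binary 1100), so error is at position 12.
Correct: flip bit 12 of r = 001010000100000 to get c = 001010000101000.


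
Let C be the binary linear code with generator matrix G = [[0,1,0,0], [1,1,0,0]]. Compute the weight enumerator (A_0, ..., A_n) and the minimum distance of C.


Weight distribution: A_0 = 1, A_1 = 2, A_2 = 1. Minimum distance d = 1.

Enumerate all 2^2 = 4 messages m ∈ F_2^2.
For each, compute codeword c = mG in F_2^4, then tally its weight.
  m = 00 → c = 0000, weight = 0.
  m = 10 → c = 0100, weight = 1.
  m = 01 → c = 1100, weight = 2.
  m = 11 → c = 1000, weight = 1.
Tally weights:
  weight 0: 1 codewords.
  weight 1: 2 codewords.
  weight 2: 1 codewords.
Minimum distance d = smallest w > 0 with A_w > 0 = 1.
Sanity: Σ A_w = 4 = 2^2 = 4 ✓.


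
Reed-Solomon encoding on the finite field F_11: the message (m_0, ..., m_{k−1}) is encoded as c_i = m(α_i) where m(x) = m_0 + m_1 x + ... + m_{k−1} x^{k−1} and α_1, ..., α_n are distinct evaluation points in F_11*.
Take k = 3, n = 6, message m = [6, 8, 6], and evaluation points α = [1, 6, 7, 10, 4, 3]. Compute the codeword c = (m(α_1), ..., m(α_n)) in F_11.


c = [9, 6, 4, 4, 2, 7]

Message polynomial: m(x) = 6 + 8·x + 6·x^2 (mod 11).
For each evaluation point α_i, compute m(α_i) mod 11:
  α_1 = 1: Horner steps 6 → 3 → 9, so m(1) = 9.
  α_2 = 6: Horner steps 6 → 0 → 6, so m(6) = 6.
  α_3 = 7: Horner steps 6 → 6 → 4, so m(7) = 4.
  α_4 = 10: Horner steps 6 → 2 → 4, so m(10) = 4.
  α_5 = 4: Horner steps 6 → 10 → 2, so m(4) = 2.
  α_6 = 3: Horner steps 6 → 4 → 7, so m(3) = 7.
Codeword c = [9, 6, 4, 4, 2, 7] ∈ F_11^6.


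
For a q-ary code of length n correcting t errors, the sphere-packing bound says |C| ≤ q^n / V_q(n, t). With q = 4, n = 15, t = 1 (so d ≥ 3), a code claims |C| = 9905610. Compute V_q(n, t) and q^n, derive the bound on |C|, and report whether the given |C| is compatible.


V_q(n, t) = 46, q^n = 1073741824, Hamming bound = 23342213, |C| = 9905610 ≤ bound (satisfied).

Step 1: Compute V_q(n, t) = Σ_{j=0}^1 C(n, j) (q−1)^j.
  j = 0: C(15,0)·(3)^0 = 1·1 = 1.
  j = 1: C(15,1)·(3)^1 = 15·3 = 45.
  V_q(n, t) = 1 + 45 = 46.
Step 2: q^n = 4^15 = 1073741824.
Step 3: Hamming bound ⌊q^n / V_q(n,t)⌋ = ⌊1073741824/46⌋ = 23342213.
Step 4: Compare |C| = 9905610 to 23342213: satisfied.
The claimed |C| lies below the Hamming bound.


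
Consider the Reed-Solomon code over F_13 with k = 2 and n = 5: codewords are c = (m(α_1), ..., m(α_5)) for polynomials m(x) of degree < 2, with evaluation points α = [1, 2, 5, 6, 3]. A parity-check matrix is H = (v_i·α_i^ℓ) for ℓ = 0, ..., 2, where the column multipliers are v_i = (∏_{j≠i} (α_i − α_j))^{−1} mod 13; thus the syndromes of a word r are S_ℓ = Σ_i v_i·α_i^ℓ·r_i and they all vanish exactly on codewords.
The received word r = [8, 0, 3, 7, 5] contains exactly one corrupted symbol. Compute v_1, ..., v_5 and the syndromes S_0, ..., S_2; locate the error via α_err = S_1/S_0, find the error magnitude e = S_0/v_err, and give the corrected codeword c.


S = (7, 9, 6), error at position 3, error magnitude e = 1, c = [8, 0, 2, 7, 5].

Step 1: column multipliers v_i = (∏_{j≠i}(α_i − α_j))^{−1} mod 13.
  i = 1 (α = 1): (1−2)(1−5)(1−6)(1−3) = (−1)·(−4)·(−5)·(−2) = 40 ≡ 1, so v_1 = 1^{−1} = 1 (mod 13).
  i = 2 (α = 2): (2−1)(2−5)(2−6)(2−3) = 1·(−3)·(−4)·(−1) = −12 ≡ 1, so v_2 = 1^{−1} = 1 (mod 13).
  i = 3 (α = 5): (5−1)(5−2)(5−6)(5−3) = 4·3·(−1)·2 = −24 ≡ 2, so v_3 = 2^{−1} = 7 (mod 13).
  i = 4 (α = 6): (6−1)(6−2)(6−5)(6−3) = 5·4·1·3 = 60 ≡ 8, so v_4 = 8^{−1} = 5 (mod 13).
  i = 5 (α = 3): (3−1)(3−2)(3−5)(3−6) = 2·1·(−2)·(−3) = 12 ≡ 12, so v_5 = 12^{−1} = 12 (mod 13).
  v = [1, 1, 7, 5, 12].
Step 2: syndromes of r = [8, 0, 3, 7, 5] (all sums mod 13).
  S_0 = Σ v_i r_i = 1·8 + 1·0 + 7·3 + 5·7 + 12·5 = 124 ≡ 7.
  S_1 = Σ v_i α_i r_i = 1·1·8 + 1·2·0 + 7·5·3 + 5·6·7 + 12·3·5 = 503 ≡ 9.
  α_i^2 mod 13 = [1, 4, 12, 10, 9].
  S_2 = Σ v_i α_i^2 r_i = 1·1·8 + 1·4·0 + 7·12·3 + 5·10·7 + 12·9·5 = 1150 ≡ 6.
  S = (7, 9, 6) ≠ 0, so r is not a codeword (an error is present).
Step 3: locate the error. For a single error e at position i, S_ℓ = v_i·e·α_i^ℓ, so α_err = S_1/S_0.
  S_0^{−1} = 7^{−1} = 2 (mod 13), so α_err = 9·2 = 18 ≡ 5 = α_3. Error position i = 3.
  Consistency check: S_2/S_1 = 6·3 = 18 ≡ 5 = α_err ✓ (single-error assumption holds).
Step 4: error magnitude e = S_0/v_3 = S_0·∏_{j≠3}(α_3 − α_j) = 7·2 = 14 ≡ 1 (mod 13).
Step 5: correct position 3: c_3 = r_3 − e = 3 − 1 ≡ 2 (mod 13). Hence c = [8, 0, 2, 7, 5].
  Check: interpolating c through the α_i gives m(x) = 3 + 5·x (degree < 2) with m(α_i) = c_i for every i, so c is indeed a codeword.
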